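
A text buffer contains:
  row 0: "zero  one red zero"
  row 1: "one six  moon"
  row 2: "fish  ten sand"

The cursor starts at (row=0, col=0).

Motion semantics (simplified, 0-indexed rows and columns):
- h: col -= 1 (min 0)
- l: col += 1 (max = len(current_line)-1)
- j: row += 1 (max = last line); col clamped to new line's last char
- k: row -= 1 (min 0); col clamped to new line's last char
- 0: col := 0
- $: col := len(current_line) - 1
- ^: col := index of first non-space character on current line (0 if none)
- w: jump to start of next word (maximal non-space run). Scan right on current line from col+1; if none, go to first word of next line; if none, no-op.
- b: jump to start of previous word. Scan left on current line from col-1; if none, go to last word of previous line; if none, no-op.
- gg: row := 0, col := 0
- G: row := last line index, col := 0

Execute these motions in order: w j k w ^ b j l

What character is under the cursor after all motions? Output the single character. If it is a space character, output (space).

After 1 (w): row=0 col=6 char='o'
After 2 (j): row=1 col=6 char='x'
After 3 (k): row=0 col=6 char='o'
After 4 (w): row=0 col=10 char='r'
After 5 (^): row=0 col=0 char='z'
After 6 (b): row=0 col=0 char='z'
After 7 (j): row=1 col=0 char='o'
After 8 (l): row=1 col=1 char='n'

Answer: n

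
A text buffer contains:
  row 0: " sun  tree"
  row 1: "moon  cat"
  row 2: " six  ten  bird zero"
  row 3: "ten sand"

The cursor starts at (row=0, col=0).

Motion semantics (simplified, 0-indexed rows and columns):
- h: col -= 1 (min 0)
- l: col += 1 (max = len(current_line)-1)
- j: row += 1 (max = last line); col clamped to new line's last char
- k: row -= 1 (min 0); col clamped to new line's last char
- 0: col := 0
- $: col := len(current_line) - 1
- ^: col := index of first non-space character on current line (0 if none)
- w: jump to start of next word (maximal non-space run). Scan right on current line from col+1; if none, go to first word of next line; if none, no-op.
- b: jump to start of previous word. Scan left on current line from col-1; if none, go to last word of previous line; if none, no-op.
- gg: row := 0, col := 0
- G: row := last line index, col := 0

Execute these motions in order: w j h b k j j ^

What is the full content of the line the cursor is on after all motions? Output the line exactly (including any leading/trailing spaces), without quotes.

After 1 (w): row=0 col=1 char='s'
After 2 (j): row=1 col=1 char='o'
After 3 (h): row=1 col=0 char='m'
After 4 (b): row=0 col=6 char='t'
After 5 (k): row=0 col=6 char='t'
After 6 (j): row=1 col=6 char='c'
After 7 (j): row=2 col=6 char='t'
After 8 (^): row=2 col=1 char='s'

Answer:  six  ten  bird zero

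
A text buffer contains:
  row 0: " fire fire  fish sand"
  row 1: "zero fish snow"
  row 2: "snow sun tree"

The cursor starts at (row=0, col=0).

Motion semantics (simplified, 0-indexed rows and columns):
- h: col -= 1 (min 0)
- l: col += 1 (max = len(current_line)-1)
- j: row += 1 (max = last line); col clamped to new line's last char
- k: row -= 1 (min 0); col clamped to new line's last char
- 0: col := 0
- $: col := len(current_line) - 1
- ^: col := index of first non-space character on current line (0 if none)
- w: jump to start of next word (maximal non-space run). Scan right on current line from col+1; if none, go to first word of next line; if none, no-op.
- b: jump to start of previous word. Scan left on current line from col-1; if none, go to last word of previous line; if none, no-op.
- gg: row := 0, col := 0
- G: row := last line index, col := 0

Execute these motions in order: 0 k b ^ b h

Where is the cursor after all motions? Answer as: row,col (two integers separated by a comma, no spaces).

Answer: 0,0

Derivation:
After 1 (0): row=0 col=0 char='_'
After 2 (k): row=0 col=0 char='_'
After 3 (b): row=0 col=0 char='_'
After 4 (^): row=0 col=1 char='f'
After 5 (b): row=0 col=1 char='f'
After 6 (h): row=0 col=0 char='_'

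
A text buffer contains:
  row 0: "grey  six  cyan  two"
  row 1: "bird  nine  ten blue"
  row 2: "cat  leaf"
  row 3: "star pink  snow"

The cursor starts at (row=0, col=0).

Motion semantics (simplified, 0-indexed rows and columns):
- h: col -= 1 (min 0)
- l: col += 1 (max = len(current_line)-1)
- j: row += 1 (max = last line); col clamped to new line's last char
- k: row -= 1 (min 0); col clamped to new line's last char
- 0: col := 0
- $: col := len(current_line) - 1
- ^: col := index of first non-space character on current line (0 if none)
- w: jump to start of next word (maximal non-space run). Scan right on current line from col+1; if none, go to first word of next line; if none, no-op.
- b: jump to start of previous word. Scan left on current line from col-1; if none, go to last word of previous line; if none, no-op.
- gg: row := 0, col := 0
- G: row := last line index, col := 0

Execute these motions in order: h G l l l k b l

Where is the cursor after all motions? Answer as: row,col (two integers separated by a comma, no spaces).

Answer: 2,1

Derivation:
After 1 (h): row=0 col=0 char='g'
After 2 (G): row=3 col=0 char='s'
After 3 (l): row=3 col=1 char='t'
After 4 (l): row=3 col=2 char='a'
After 5 (l): row=3 col=3 char='r'
After 6 (k): row=2 col=3 char='_'
After 7 (b): row=2 col=0 char='c'
After 8 (l): row=2 col=1 char='a'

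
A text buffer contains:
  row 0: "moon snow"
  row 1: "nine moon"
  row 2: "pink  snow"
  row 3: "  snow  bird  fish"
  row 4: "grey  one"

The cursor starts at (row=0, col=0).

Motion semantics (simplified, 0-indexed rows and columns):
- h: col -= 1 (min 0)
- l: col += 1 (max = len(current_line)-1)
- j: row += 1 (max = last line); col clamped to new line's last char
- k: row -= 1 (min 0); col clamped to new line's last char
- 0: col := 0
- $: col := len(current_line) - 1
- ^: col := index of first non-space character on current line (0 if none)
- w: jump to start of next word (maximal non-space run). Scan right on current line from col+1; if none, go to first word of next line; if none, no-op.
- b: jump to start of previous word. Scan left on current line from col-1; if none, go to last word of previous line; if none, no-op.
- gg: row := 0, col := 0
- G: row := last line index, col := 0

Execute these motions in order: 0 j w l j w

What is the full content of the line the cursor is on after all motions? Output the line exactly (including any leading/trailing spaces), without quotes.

After 1 (0): row=0 col=0 char='m'
After 2 (j): row=1 col=0 char='n'
After 3 (w): row=1 col=5 char='m'
After 4 (l): row=1 col=6 char='o'
After 5 (j): row=2 col=6 char='s'
After 6 (w): row=3 col=2 char='s'

Answer:   snow  bird  fish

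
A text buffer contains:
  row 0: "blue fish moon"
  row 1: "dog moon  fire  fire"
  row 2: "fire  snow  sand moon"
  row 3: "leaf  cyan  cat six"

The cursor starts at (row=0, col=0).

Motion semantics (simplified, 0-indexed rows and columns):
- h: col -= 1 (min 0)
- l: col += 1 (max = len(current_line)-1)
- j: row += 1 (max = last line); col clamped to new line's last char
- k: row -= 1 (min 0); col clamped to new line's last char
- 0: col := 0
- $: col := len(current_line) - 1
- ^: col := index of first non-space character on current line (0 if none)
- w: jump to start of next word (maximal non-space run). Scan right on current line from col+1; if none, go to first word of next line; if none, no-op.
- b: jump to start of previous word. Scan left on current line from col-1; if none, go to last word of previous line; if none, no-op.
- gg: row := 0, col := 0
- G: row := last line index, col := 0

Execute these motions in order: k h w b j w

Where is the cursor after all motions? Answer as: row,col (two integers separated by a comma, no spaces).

Answer: 1,4

Derivation:
After 1 (k): row=0 col=0 char='b'
After 2 (h): row=0 col=0 char='b'
After 3 (w): row=0 col=5 char='f'
After 4 (b): row=0 col=0 char='b'
After 5 (j): row=1 col=0 char='d'
After 6 (w): row=1 col=4 char='m'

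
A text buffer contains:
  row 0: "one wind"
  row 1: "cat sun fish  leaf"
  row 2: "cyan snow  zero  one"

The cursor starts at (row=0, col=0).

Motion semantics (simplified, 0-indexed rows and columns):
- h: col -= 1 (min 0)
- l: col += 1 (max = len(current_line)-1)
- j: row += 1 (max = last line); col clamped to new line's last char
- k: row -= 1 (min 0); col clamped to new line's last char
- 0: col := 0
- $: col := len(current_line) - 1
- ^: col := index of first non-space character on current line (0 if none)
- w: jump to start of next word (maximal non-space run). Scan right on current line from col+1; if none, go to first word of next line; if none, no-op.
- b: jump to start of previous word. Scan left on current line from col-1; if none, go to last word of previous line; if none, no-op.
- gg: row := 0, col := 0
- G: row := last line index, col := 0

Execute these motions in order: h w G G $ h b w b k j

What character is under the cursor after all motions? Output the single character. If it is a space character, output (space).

After 1 (h): row=0 col=0 char='o'
After 2 (w): row=0 col=4 char='w'
After 3 (G): row=2 col=0 char='c'
After 4 (G): row=2 col=0 char='c'
After 5 ($): row=2 col=19 char='e'
After 6 (h): row=2 col=18 char='n'
After 7 (b): row=2 col=17 char='o'
After 8 (w): row=2 col=17 char='o'
After 9 (b): row=2 col=11 char='z'
After 10 (k): row=1 col=11 char='h'
After 11 (j): row=2 col=11 char='z'

Answer: z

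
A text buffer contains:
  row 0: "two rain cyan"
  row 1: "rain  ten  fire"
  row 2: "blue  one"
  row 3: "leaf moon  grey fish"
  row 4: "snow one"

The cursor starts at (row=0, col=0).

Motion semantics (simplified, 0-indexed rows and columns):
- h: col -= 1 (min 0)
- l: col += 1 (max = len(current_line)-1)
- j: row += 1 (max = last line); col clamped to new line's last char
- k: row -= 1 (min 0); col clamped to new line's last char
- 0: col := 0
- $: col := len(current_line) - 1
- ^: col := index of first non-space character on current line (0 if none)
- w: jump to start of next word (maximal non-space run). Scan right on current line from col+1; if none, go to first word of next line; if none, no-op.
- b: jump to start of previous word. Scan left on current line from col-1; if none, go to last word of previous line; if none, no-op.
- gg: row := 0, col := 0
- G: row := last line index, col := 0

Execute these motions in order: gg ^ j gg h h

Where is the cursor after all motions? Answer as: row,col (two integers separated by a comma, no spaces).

After 1 (gg): row=0 col=0 char='t'
After 2 (^): row=0 col=0 char='t'
After 3 (j): row=1 col=0 char='r'
After 4 (gg): row=0 col=0 char='t'
After 5 (h): row=0 col=0 char='t'
After 6 (h): row=0 col=0 char='t'

Answer: 0,0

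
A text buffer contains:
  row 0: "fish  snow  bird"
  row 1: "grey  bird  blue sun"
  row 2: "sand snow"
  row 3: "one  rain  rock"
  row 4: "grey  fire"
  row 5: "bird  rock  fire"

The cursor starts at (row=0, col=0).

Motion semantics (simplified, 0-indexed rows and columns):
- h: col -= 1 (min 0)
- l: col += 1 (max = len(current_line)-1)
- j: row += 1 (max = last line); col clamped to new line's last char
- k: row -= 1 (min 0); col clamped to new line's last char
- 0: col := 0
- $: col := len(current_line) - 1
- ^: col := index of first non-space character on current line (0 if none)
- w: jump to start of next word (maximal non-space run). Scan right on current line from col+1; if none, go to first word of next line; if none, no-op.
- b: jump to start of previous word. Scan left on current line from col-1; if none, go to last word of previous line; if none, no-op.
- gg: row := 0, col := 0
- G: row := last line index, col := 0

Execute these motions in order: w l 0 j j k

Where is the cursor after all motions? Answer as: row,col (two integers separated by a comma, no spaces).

After 1 (w): row=0 col=6 char='s'
After 2 (l): row=0 col=7 char='n'
After 3 (0): row=0 col=0 char='f'
After 4 (j): row=1 col=0 char='g'
After 5 (j): row=2 col=0 char='s'
After 6 (k): row=1 col=0 char='g'

Answer: 1,0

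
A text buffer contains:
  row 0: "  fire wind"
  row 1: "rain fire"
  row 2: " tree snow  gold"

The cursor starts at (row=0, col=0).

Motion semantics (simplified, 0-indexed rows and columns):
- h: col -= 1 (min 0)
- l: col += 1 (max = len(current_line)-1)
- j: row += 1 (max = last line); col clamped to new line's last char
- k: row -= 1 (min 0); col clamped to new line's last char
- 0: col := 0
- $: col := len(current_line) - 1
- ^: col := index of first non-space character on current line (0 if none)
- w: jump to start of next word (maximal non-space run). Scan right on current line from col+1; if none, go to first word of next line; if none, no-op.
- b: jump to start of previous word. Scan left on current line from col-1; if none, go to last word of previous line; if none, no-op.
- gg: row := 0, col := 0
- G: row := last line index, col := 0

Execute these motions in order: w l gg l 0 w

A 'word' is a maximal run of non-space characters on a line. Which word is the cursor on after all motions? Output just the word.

Answer: fire

Derivation:
After 1 (w): row=0 col=2 char='f'
After 2 (l): row=0 col=3 char='i'
After 3 (gg): row=0 col=0 char='_'
After 4 (l): row=0 col=1 char='_'
After 5 (0): row=0 col=0 char='_'
After 6 (w): row=0 col=2 char='f'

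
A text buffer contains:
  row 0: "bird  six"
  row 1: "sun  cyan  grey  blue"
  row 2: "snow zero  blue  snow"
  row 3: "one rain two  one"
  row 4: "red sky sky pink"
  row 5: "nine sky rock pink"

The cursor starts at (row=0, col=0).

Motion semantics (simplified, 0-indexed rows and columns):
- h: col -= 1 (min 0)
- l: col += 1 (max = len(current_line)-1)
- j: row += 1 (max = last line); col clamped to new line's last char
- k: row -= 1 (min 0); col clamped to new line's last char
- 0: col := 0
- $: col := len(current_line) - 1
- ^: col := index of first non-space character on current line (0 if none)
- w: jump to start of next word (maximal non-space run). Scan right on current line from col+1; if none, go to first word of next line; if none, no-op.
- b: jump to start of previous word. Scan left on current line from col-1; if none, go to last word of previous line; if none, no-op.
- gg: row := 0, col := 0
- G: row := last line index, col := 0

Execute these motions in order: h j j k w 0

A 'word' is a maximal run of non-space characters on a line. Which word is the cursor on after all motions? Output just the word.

After 1 (h): row=0 col=0 char='b'
After 2 (j): row=1 col=0 char='s'
After 3 (j): row=2 col=0 char='s'
After 4 (k): row=1 col=0 char='s'
After 5 (w): row=1 col=5 char='c'
After 6 (0): row=1 col=0 char='s'

Answer: sun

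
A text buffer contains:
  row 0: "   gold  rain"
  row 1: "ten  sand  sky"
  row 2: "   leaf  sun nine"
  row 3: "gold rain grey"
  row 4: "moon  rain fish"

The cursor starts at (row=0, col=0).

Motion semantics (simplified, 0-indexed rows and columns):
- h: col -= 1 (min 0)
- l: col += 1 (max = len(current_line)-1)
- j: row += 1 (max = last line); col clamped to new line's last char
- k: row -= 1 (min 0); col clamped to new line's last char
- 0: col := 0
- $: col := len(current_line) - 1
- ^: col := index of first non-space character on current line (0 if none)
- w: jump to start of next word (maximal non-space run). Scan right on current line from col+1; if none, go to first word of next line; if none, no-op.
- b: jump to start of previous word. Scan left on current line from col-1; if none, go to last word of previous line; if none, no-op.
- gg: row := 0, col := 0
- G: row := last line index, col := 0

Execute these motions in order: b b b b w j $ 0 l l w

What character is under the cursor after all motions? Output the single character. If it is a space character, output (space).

Answer: s

Derivation:
After 1 (b): row=0 col=0 char='_'
After 2 (b): row=0 col=0 char='_'
After 3 (b): row=0 col=0 char='_'
After 4 (b): row=0 col=0 char='_'
After 5 (w): row=0 col=3 char='g'
After 6 (j): row=1 col=3 char='_'
After 7 ($): row=1 col=13 char='y'
After 8 (0): row=1 col=0 char='t'
After 9 (l): row=1 col=1 char='e'
After 10 (l): row=1 col=2 char='n'
After 11 (w): row=1 col=5 char='s'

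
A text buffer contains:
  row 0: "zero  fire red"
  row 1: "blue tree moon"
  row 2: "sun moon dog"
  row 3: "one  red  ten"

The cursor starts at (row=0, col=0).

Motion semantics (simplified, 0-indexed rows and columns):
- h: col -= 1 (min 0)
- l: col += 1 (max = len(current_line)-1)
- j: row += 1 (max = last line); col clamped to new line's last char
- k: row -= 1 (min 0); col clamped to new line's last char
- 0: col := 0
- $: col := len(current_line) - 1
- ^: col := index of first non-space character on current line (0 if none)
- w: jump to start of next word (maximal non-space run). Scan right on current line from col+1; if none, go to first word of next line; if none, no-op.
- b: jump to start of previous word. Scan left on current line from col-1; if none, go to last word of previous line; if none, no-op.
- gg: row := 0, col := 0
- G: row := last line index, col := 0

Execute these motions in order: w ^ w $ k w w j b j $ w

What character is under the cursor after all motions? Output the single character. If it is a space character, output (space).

Answer: n

Derivation:
After 1 (w): row=0 col=6 char='f'
After 2 (^): row=0 col=0 char='z'
After 3 (w): row=0 col=6 char='f'
After 4 ($): row=0 col=13 char='d'
After 5 (k): row=0 col=13 char='d'
After 6 (w): row=1 col=0 char='b'
After 7 (w): row=1 col=5 char='t'
After 8 (j): row=2 col=5 char='o'
After 9 (b): row=2 col=4 char='m'
After 10 (j): row=3 col=4 char='_'
After 11 ($): row=3 col=12 char='n'
After 12 (w): row=3 col=12 char='n'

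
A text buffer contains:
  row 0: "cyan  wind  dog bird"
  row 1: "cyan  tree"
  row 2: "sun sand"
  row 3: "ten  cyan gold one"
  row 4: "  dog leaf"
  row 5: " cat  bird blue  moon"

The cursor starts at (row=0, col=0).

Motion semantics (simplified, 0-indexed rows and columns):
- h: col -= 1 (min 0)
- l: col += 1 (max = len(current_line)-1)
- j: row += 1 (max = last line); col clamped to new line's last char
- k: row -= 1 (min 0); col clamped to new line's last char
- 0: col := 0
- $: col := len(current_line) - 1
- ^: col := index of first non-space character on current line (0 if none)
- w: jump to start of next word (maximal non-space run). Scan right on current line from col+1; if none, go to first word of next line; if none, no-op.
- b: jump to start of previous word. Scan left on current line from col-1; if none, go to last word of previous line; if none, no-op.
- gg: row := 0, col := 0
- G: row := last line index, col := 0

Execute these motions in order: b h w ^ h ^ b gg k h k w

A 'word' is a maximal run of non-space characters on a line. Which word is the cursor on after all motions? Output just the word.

Answer: wind

Derivation:
After 1 (b): row=0 col=0 char='c'
After 2 (h): row=0 col=0 char='c'
After 3 (w): row=0 col=6 char='w'
After 4 (^): row=0 col=0 char='c'
After 5 (h): row=0 col=0 char='c'
After 6 (^): row=0 col=0 char='c'
After 7 (b): row=0 col=0 char='c'
After 8 (gg): row=0 col=0 char='c'
After 9 (k): row=0 col=0 char='c'
After 10 (h): row=0 col=0 char='c'
After 11 (k): row=0 col=0 char='c'
After 12 (w): row=0 col=6 char='w'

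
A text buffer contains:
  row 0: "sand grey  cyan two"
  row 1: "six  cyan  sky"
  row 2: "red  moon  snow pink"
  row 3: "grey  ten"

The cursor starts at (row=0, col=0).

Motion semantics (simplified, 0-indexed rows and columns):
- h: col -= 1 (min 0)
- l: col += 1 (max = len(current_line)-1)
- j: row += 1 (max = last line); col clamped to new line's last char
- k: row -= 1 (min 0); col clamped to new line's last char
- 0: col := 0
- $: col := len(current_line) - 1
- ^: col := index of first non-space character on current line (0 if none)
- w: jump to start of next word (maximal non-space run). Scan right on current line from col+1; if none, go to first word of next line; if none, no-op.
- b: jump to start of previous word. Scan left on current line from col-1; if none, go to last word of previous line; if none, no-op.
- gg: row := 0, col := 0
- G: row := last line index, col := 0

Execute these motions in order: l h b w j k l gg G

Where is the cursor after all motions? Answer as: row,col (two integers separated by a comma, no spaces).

Answer: 3,0

Derivation:
After 1 (l): row=0 col=1 char='a'
After 2 (h): row=0 col=0 char='s'
After 3 (b): row=0 col=0 char='s'
After 4 (w): row=0 col=5 char='g'
After 5 (j): row=1 col=5 char='c'
After 6 (k): row=0 col=5 char='g'
After 7 (l): row=0 col=6 char='r'
After 8 (gg): row=0 col=0 char='s'
After 9 (G): row=3 col=0 char='g'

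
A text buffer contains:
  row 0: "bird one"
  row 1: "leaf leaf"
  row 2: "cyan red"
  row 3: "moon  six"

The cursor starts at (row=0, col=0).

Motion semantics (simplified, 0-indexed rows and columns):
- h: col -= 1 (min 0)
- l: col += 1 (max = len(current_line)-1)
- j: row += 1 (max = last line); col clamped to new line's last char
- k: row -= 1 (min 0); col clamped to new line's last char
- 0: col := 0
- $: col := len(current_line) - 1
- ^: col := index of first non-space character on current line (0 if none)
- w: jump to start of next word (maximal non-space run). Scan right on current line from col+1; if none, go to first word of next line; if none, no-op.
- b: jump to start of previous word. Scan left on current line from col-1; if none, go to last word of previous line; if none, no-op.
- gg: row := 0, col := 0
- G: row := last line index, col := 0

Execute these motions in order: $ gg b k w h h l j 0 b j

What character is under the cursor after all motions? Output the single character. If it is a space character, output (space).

After 1 ($): row=0 col=7 char='e'
After 2 (gg): row=0 col=0 char='b'
After 3 (b): row=0 col=0 char='b'
After 4 (k): row=0 col=0 char='b'
After 5 (w): row=0 col=5 char='o'
After 6 (h): row=0 col=4 char='_'
After 7 (h): row=0 col=3 char='d'
After 8 (l): row=0 col=4 char='_'
After 9 (j): row=1 col=4 char='_'
After 10 (0): row=1 col=0 char='l'
After 11 (b): row=0 col=5 char='o'
After 12 (j): row=1 col=5 char='l'

Answer: l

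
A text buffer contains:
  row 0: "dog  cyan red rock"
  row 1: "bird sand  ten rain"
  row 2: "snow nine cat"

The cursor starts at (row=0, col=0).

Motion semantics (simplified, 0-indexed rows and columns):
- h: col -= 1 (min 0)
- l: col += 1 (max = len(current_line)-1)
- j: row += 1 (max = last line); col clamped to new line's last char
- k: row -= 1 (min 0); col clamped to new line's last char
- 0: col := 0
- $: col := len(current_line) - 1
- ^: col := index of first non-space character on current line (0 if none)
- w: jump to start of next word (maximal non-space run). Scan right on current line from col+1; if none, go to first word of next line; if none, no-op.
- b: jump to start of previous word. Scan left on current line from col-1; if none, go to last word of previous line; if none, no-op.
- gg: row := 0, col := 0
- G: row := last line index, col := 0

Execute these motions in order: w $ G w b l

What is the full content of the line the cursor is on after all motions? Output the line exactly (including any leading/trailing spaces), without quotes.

Answer: snow nine cat

Derivation:
After 1 (w): row=0 col=5 char='c'
After 2 ($): row=0 col=17 char='k'
After 3 (G): row=2 col=0 char='s'
After 4 (w): row=2 col=5 char='n'
After 5 (b): row=2 col=0 char='s'
After 6 (l): row=2 col=1 char='n'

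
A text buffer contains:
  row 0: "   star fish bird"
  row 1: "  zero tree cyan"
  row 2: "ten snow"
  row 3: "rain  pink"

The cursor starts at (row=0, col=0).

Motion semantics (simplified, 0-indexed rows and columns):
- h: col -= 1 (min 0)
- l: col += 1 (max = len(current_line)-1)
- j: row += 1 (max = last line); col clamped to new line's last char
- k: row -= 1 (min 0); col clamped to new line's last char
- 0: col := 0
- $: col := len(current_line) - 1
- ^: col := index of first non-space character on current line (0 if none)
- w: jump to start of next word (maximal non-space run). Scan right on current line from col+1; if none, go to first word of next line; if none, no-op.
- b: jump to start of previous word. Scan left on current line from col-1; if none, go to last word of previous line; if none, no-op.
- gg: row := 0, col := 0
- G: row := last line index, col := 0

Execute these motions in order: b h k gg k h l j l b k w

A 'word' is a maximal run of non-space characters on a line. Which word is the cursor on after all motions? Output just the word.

After 1 (b): row=0 col=0 char='_'
After 2 (h): row=0 col=0 char='_'
After 3 (k): row=0 col=0 char='_'
After 4 (gg): row=0 col=0 char='_'
After 5 (k): row=0 col=0 char='_'
After 6 (h): row=0 col=0 char='_'
After 7 (l): row=0 col=1 char='_'
After 8 (j): row=1 col=1 char='_'
After 9 (l): row=1 col=2 char='z'
After 10 (b): row=0 col=13 char='b'
After 11 (k): row=0 col=13 char='b'
After 12 (w): row=1 col=2 char='z'

Answer: zero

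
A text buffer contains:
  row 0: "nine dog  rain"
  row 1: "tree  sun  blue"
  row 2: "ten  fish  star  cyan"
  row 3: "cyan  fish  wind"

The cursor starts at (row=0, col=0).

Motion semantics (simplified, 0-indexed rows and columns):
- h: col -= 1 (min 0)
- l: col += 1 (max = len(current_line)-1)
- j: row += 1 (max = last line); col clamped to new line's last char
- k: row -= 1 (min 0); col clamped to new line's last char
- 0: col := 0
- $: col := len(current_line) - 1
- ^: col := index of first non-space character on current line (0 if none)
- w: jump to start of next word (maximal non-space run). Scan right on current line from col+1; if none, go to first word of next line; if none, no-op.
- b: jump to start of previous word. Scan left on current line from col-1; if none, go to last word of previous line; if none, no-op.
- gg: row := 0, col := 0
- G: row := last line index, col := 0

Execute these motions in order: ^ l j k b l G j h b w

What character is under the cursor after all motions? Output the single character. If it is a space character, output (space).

Answer: c

Derivation:
After 1 (^): row=0 col=0 char='n'
After 2 (l): row=0 col=1 char='i'
After 3 (j): row=1 col=1 char='r'
After 4 (k): row=0 col=1 char='i'
After 5 (b): row=0 col=0 char='n'
After 6 (l): row=0 col=1 char='i'
After 7 (G): row=3 col=0 char='c'
After 8 (j): row=3 col=0 char='c'
After 9 (h): row=3 col=0 char='c'
After 10 (b): row=2 col=17 char='c'
After 11 (w): row=3 col=0 char='c'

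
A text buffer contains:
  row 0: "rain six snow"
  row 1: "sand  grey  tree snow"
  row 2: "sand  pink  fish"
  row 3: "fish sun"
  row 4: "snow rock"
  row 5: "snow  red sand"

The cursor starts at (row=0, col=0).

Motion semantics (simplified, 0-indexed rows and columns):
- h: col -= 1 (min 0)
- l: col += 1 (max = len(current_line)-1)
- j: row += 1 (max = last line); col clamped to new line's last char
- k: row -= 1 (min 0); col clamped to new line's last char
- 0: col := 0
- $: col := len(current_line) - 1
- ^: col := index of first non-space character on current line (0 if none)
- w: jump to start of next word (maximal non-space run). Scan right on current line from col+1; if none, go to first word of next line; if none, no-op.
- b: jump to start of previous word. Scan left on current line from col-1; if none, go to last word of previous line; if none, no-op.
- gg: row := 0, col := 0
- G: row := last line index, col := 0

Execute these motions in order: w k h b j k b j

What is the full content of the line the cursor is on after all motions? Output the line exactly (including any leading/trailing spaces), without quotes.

After 1 (w): row=0 col=5 char='s'
After 2 (k): row=0 col=5 char='s'
After 3 (h): row=0 col=4 char='_'
After 4 (b): row=0 col=0 char='r'
After 5 (j): row=1 col=0 char='s'
After 6 (k): row=0 col=0 char='r'
After 7 (b): row=0 col=0 char='r'
After 8 (j): row=1 col=0 char='s'

Answer: sand  grey  tree snow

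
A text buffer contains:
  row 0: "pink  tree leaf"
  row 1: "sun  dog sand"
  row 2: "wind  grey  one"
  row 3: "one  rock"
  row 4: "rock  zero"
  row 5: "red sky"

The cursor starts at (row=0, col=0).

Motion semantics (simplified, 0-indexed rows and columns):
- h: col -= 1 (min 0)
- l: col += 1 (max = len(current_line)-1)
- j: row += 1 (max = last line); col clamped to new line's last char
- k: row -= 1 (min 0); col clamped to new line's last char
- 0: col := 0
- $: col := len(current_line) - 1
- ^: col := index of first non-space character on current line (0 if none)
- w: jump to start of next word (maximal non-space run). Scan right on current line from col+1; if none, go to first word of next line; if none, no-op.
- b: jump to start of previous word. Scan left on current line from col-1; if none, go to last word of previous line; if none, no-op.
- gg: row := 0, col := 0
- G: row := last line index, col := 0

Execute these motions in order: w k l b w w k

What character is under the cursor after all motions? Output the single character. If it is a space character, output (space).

Answer: p

Derivation:
After 1 (w): row=0 col=6 char='t'
After 2 (k): row=0 col=6 char='t'
After 3 (l): row=0 col=7 char='r'
After 4 (b): row=0 col=6 char='t'
After 5 (w): row=0 col=11 char='l'
After 6 (w): row=1 col=0 char='s'
After 7 (k): row=0 col=0 char='p'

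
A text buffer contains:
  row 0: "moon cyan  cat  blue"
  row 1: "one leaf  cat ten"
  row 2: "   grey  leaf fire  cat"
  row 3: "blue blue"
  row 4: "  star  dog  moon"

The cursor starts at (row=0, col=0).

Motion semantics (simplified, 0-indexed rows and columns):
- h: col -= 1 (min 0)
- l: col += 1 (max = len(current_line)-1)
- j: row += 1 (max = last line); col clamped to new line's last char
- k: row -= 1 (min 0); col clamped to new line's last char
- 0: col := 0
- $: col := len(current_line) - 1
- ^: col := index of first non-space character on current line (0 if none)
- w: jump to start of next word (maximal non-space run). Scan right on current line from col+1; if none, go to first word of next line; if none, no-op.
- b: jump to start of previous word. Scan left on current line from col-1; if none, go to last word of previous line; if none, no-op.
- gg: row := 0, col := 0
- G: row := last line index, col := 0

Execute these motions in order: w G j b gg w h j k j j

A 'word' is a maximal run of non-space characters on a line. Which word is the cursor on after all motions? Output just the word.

Answer: grey

Derivation:
After 1 (w): row=0 col=5 char='c'
After 2 (G): row=4 col=0 char='_'
After 3 (j): row=4 col=0 char='_'
After 4 (b): row=3 col=5 char='b'
After 5 (gg): row=0 col=0 char='m'
After 6 (w): row=0 col=5 char='c'
After 7 (h): row=0 col=4 char='_'
After 8 (j): row=1 col=4 char='l'
After 9 (k): row=0 col=4 char='_'
After 10 (j): row=1 col=4 char='l'
After 11 (j): row=2 col=4 char='r'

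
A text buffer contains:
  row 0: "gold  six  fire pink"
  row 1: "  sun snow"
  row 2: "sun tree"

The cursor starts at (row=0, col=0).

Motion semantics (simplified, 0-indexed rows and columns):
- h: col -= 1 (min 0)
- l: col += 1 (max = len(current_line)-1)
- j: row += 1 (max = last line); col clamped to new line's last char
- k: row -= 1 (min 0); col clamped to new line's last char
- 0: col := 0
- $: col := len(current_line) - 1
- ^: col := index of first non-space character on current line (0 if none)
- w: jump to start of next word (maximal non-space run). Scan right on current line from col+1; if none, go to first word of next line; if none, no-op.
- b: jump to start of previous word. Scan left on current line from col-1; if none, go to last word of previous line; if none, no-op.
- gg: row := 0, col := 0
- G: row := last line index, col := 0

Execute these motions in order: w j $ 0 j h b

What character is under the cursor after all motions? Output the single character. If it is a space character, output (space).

Answer: s

Derivation:
After 1 (w): row=0 col=6 char='s'
After 2 (j): row=1 col=6 char='s'
After 3 ($): row=1 col=9 char='w'
After 4 (0): row=1 col=0 char='_'
After 5 (j): row=2 col=0 char='s'
After 6 (h): row=2 col=0 char='s'
After 7 (b): row=1 col=6 char='s'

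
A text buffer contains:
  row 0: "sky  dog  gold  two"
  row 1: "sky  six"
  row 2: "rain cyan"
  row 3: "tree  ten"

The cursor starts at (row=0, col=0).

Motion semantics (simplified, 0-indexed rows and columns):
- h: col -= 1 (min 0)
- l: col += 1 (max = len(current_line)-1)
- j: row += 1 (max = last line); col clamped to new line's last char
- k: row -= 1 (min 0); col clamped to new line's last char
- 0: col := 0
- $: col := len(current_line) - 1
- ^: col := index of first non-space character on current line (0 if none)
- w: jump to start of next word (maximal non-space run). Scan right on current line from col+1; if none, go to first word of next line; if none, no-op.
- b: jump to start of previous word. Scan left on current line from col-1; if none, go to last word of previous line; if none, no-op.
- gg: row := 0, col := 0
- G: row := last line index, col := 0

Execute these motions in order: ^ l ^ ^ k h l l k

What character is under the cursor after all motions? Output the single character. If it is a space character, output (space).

After 1 (^): row=0 col=0 char='s'
After 2 (l): row=0 col=1 char='k'
After 3 (^): row=0 col=0 char='s'
After 4 (^): row=0 col=0 char='s'
After 5 (k): row=0 col=0 char='s'
After 6 (h): row=0 col=0 char='s'
After 7 (l): row=0 col=1 char='k'
After 8 (l): row=0 col=2 char='y'
After 9 (k): row=0 col=2 char='y'

Answer: y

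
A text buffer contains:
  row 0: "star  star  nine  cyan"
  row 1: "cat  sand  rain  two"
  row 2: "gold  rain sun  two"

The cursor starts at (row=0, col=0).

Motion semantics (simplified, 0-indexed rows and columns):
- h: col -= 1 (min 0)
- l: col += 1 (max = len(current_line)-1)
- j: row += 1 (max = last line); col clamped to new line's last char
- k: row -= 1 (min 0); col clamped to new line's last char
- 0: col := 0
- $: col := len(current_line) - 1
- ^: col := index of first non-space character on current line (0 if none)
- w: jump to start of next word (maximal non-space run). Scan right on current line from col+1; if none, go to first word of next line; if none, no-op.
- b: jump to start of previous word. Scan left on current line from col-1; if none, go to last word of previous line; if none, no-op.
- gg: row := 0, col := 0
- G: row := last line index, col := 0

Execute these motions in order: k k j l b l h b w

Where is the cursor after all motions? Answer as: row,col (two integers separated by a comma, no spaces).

After 1 (k): row=0 col=0 char='s'
After 2 (k): row=0 col=0 char='s'
After 3 (j): row=1 col=0 char='c'
After 4 (l): row=1 col=1 char='a'
After 5 (b): row=1 col=0 char='c'
After 6 (l): row=1 col=1 char='a'
After 7 (h): row=1 col=0 char='c'
After 8 (b): row=0 col=18 char='c'
After 9 (w): row=1 col=0 char='c'

Answer: 1,0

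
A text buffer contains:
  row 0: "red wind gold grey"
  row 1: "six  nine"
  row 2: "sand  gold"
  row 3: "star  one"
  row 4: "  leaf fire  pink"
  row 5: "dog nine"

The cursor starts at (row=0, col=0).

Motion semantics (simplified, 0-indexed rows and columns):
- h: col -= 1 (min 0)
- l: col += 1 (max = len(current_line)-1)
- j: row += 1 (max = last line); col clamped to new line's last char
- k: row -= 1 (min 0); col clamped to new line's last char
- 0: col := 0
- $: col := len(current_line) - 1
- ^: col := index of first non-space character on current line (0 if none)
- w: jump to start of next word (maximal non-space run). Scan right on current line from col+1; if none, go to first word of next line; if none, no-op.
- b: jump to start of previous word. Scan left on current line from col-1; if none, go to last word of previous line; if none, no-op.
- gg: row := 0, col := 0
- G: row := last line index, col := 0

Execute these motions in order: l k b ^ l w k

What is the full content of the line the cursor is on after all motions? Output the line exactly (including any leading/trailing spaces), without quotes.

After 1 (l): row=0 col=1 char='e'
After 2 (k): row=0 col=1 char='e'
After 3 (b): row=0 col=0 char='r'
After 4 (^): row=0 col=0 char='r'
After 5 (l): row=0 col=1 char='e'
After 6 (w): row=0 col=4 char='w'
After 7 (k): row=0 col=4 char='w'

Answer: red wind gold grey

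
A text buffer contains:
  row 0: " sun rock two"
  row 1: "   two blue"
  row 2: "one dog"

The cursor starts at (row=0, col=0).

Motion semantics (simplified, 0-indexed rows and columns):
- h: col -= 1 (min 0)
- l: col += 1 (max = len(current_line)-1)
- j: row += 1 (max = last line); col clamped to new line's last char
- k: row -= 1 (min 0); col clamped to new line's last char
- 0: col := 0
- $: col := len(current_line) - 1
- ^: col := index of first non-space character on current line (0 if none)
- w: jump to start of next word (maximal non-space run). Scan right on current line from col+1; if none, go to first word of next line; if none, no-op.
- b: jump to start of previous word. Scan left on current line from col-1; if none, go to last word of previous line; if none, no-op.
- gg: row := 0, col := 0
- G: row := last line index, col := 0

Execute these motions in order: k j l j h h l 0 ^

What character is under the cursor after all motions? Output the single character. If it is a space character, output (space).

Answer: o

Derivation:
After 1 (k): row=0 col=0 char='_'
After 2 (j): row=1 col=0 char='_'
After 3 (l): row=1 col=1 char='_'
After 4 (j): row=2 col=1 char='n'
After 5 (h): row=2 col=0 char='o'
After 6 (h): row=2 col=0 char='o'
After 7 (l): row=2 col=1 char='n'
After 8 (0): row=2 col=0 char='o'
After 9 (^): row=2 col=0 char='o'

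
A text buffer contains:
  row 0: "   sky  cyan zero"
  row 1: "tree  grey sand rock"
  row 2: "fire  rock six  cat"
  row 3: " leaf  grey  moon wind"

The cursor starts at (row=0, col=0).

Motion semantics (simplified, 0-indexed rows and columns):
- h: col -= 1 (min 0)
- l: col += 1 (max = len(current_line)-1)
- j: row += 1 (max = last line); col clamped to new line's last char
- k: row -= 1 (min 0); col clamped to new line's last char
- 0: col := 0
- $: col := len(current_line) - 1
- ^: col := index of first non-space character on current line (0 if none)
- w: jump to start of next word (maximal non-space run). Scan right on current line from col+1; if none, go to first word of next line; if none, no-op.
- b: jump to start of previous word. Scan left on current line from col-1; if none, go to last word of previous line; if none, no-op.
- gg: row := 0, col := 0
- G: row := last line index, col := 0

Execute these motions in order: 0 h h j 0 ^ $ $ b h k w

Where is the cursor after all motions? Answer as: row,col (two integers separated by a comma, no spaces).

Answer: 1,0

Derivation:
After 1 (0): row=0 col=0 char='_'
After 2 (h): row=0 col=0 char='_'
After 3 (h): row=0 col=0 char='_'
After 4 (j): row=1 col=0 char='t'
After 5 (0): row=1 col=0 char='t'
After 6 (^): row=1 col=0 char='t'
After 7 ($): row=1 col=19 char='k'
After 8 ($): row=1 col=19 char='k'
After 9 (b): row=1 col=16 char='r'
After 10 (h): row=1 col=15 char='_'
After 11 (k): row=0 col=15 char='r'
After 12 (w): row=1 col=0 char='t'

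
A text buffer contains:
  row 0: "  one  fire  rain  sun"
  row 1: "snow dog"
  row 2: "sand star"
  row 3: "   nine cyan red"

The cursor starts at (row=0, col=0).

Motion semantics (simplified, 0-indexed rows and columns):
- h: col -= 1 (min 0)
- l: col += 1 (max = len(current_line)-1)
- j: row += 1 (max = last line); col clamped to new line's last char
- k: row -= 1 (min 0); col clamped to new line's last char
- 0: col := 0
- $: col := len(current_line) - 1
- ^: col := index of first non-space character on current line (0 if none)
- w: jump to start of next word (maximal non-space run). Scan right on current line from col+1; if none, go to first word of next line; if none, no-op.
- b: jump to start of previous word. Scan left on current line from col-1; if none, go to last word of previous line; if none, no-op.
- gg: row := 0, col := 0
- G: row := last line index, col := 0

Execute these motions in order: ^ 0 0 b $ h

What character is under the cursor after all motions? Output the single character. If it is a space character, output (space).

After 1 (^): row=0 col=2 char='o'
After 2 (0): row=0 col=0 char='_'
After 3 (0): row=0 col=0 char='_'
After 4 (b): row=0 col=0 char='_'
After 5 ($): row=0 col=21 char='n'
After 6 (h): row=0 col=20 char='u'

Answer: u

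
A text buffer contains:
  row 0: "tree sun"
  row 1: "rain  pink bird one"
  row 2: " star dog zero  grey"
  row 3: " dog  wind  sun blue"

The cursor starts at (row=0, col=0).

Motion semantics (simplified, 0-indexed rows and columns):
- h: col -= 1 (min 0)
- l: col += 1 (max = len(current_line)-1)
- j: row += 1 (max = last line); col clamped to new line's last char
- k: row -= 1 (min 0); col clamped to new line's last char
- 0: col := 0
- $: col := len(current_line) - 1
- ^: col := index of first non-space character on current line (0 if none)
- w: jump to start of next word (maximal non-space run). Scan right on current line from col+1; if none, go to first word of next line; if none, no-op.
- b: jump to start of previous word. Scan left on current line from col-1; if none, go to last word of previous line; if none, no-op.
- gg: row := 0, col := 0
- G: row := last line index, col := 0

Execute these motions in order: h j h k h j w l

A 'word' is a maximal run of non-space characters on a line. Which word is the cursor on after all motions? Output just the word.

Answer: pink

Derivation:
After 1 (h): row=0 col=0 char='t'
After 2 (j): row=1 col=0 char='r'
After 3 (h): row=1 col=0 char='r'
After 4 (k): row=0 col=0 char='t'
After 5 (h): row=0 col=0 char='t'
After 6 (j): row=1 col=0 char='r'
After 7 (w): row=1 col=6 char='p'
After 8 (l): row=1 col=7 char='i'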